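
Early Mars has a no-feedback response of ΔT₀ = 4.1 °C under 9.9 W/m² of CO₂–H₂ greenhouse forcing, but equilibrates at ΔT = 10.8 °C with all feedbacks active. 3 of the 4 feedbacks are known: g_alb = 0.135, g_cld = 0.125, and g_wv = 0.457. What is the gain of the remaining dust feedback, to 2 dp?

Amplification A = ΔT/ΔT₀ = 10.8/4.1 = 2.634.
Total gain g = 1 − 1/A = 1 − 1/2.634 = 0.6203.
Known gains sum to 0.135 + 0.125 + 0.457 = 0.717.
g_dust = 0.6203 − 0.717 = -0.10.

-0.10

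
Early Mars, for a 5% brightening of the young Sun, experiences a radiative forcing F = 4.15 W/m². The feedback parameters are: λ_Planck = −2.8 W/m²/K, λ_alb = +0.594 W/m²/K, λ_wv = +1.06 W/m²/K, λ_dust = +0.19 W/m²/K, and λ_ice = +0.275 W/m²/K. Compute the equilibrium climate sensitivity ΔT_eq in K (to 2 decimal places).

Net feedback parameter λ = (−2.8) + (+0.594) + (+1.06) + (+0.19) + (+0.275) = -0.681 W/m²/K.
ΔT = −F/λ = −4.15/(-0.681) = 6.09 K.

6.09 K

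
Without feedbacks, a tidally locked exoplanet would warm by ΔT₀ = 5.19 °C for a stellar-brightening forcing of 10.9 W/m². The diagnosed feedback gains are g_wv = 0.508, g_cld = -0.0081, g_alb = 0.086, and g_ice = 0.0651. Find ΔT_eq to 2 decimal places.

14.87 °C

Total gain g = 0.508 − 0.0081 + 0.086 + 0.0651 = 0.651.
Amplification A = 1/(1 − 0.651) = 2.865.
ΔT = 5.19 × 2.865 = 14.87 °C.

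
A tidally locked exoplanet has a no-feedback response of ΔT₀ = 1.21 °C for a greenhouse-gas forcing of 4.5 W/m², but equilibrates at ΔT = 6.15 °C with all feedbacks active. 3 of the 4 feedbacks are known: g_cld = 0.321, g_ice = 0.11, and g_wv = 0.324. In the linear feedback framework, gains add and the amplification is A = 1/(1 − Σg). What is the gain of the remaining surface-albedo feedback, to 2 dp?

Amplification A = ΔT/ΔT₀ = 6.15/1.21 = 5.083.
Total gain g = 1 − 1/A = 1 − 1/5.083 = 0.8033.
Known gains sum to 0.321 + 0.11 + 0.324 = 0.755.
g_alb = 0.8033 − 0.755 = 0.05.

0.05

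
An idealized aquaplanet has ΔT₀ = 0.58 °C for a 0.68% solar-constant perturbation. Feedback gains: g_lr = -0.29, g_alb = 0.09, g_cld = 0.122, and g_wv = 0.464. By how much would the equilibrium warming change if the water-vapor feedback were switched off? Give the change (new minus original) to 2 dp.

Original: g = 0.386, ΔT = 0.58/(1−0.386) = 0.9446 °C.
Without water-vapor: g' = -0.078, ΔT' = 0.58/(1+0.078) = 0.5380 °C.
Change = 0.5380 − 0.9446 = -0.41 °C.

-0.41 °C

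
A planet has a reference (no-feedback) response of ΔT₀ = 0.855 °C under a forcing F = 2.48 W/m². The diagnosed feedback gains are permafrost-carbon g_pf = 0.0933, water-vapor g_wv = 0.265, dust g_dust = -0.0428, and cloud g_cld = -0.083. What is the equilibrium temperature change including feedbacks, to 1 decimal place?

Total gain g = 0.0933 + 0.265 − 0.0428 − 0.083 = 0.2325.
Amplification A = 1/(1 − 0.2325) = 1.303.
ΔT = 0.855 × 1.303 = 1.1 °C.

1.1 °C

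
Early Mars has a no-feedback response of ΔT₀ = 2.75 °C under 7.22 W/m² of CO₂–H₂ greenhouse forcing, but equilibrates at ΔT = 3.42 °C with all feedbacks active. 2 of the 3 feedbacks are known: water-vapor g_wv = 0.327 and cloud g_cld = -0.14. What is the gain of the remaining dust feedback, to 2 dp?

0.01

Amplification A = ΔT/ΔT₀ = 3.42/2.75 = 1.244.
Total gain g = 1 − 1/A = 1 − 1/1.244 = 0.1961.
Known gains sum to 0.327 − 0.14 = 0.187.
g_dust = 0.1961 − 0.187 = 0.01.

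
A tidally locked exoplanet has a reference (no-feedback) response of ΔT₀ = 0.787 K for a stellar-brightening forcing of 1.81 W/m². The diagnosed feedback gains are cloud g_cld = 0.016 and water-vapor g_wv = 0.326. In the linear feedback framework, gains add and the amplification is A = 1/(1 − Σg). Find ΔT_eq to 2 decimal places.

1.20 K

Total gain g = 0.016 + 0.326 = 0.342.
Amplification A = 1/(1 − 0.342) = 1.52.
ΔT = 0.787 × 1.52 = 1.20 K.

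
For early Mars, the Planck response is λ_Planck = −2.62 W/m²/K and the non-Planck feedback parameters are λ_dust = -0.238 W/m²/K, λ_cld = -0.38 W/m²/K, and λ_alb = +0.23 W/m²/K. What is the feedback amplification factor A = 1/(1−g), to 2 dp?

0.87

Convert to gains: g_dust = -0.238/2.62 = -0.09084; g_cld = -0.38/2.62 = -0.145; g_alb = 0.23/2.62 = 0.08779.
Total gain g = -0.14805.
A = 1/(1 + 0.14805) = 0.87.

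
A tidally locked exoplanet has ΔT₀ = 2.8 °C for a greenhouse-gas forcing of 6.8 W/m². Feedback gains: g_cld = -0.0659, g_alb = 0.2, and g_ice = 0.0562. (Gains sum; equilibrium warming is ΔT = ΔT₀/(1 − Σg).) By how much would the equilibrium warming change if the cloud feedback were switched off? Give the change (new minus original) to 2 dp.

0.31 °C

Original: g = 0.1903, ΔT = 2.8/(1−0.1903) = 3.4581 °C.
Without cloud: g' = 0.2562, ΔT' = 2.8/(1−0.2562) = 3.7645 °C.
Change = 3.7645 − 3.4581 = 0.31 °C.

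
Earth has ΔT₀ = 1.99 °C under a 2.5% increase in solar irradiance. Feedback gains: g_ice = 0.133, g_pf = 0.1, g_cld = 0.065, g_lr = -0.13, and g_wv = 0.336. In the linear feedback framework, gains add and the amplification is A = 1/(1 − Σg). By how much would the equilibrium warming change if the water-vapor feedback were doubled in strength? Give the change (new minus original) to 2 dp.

Original: g = 0.504, ΔT = 1.99/(1−0.504) = 4.0121 °C.
With doubled water-vapor: g' = 0.84, ΔT' = 1.99/(1−0.84) = 12.4375 °C.
Change = 12.4375 − 4.0121 = 8.43 °C.

8.43 °C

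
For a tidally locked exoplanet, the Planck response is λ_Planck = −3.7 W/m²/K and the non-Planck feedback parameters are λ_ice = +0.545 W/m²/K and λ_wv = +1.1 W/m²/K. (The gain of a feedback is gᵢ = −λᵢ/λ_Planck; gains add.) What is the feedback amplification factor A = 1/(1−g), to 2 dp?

1.80

Convert to gains: g_ice = 0.545/3.7 = 0.1473; g_wv = 1.1/3.7 = 0.2973.
Total gain g = 0.4446.
A = 1/(1 − 0.4446) = 1.80.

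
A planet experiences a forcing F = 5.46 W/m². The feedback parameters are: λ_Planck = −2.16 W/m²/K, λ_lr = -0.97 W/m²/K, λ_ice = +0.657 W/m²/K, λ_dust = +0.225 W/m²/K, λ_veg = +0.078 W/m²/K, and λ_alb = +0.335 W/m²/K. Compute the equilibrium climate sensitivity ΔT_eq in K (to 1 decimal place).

Net feedback parameter λ = (−2.16) + (-0.97) + (+0.657) + (+0.225) + (+0.078) + (+0.335) = -1.835 W/m²/K.
ΔT = −F/λ = −5.46/(-1.835) = 3.0 K.

3.0 K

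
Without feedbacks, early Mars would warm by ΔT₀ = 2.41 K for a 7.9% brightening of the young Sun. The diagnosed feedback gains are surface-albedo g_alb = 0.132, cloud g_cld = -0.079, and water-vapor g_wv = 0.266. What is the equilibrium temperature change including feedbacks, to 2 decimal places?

3.54 K

Total gain g = 0.132 − 0.079 + 0.266 = 0.319.
Amplification A = 1/(1 − 0.319) = 1.468.
ΔT = 2.41 × 1.468 = 3.54 K.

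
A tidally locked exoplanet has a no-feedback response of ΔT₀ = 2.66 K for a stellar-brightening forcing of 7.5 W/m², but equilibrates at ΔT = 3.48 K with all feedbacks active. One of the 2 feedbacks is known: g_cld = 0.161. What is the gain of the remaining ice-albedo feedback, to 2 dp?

0.07

Amplification A = ΔT/ΔT₀ = 3.48/2.66 = 1.308.
Total gain g = 1 − 1/A = 1 − 1/1.308 = 0.2355.
The known gain is 0.161.
g_ice = 0.2355 − 0.161 = 0.07.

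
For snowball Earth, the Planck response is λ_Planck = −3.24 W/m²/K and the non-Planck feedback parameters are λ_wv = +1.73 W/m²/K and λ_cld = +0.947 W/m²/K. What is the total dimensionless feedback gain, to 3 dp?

0.826

Convert to gains: g_wv = 1.73/3.24 = 0.534; g_cld = 0.947/3.24 = 0.2923.
Total gain g = 0.8263.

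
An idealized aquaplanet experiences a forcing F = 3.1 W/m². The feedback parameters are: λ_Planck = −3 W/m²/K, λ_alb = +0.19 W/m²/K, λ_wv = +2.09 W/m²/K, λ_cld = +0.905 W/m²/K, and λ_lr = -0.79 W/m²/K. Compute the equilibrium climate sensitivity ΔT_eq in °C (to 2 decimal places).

5.12 °C

Net feedback parameter λ = (−3) + (+0.19) + (+2.09) + (+0.905) + (-0.79) = -0.605 W/m²/K.
ΔT = −F/λ = −3.1/(-0.605) = 5.12 °C.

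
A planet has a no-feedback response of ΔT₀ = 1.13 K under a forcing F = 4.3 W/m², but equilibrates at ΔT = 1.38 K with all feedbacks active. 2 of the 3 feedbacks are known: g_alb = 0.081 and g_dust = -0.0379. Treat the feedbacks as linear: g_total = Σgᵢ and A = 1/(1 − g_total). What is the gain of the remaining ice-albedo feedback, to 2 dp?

Amplification A = ΔT/ΔT₀ = 1.38/1.13 = 1.221.
Total gain g = 1 − 1/A = 1 − 1/1.221 = 0.181.
Known gains sum to 0.081 − 0.0379 = 0.0431.
g_ice = 0.181 − 0.0431 = 0.14.

0.14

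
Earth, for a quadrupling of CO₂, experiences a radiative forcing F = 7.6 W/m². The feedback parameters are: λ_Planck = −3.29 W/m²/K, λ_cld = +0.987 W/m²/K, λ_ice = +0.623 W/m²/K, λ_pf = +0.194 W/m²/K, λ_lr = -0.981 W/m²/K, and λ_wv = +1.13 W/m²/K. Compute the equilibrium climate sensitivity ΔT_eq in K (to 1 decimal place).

5.7 K

Net feedback parameter λ = (−3.29) + (+0.987) + (+0.623) + (+0.194) + (-0.981) + (+1.13) = -1.337 W/m²/K.
ΔT = −F/λ = −7.6/(-1.337) = 5.7 K.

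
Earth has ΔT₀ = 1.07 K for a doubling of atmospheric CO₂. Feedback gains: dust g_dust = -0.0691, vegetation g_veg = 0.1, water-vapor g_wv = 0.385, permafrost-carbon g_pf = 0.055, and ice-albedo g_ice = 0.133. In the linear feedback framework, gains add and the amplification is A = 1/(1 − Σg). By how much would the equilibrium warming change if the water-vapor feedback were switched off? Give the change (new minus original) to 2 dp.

-1.33 K

Original: g = 0.6039, ΔT = 1.07/(1−0.6039) = 2.7013 K.
Without water-vapor: g' = 0.2189, ΔT' = 1.07/(1−0.2189) = 1.3699 K.
Change = 1.3699 − 2.7013 = -1.33 K.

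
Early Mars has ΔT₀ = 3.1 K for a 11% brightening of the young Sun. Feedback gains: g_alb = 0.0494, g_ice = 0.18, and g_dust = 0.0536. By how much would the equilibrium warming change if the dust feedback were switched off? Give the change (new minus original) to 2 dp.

-0.30 K

Original: g = 0.283, ΔT = 3.1/(1−0.283) = 4.3236 K.
Without dust: g' = 0.2294, ΔT' = 3.1/(1−0.2294) = 4.0228 K.
Change = 4.0228 − 4.3236 = -0.30 K.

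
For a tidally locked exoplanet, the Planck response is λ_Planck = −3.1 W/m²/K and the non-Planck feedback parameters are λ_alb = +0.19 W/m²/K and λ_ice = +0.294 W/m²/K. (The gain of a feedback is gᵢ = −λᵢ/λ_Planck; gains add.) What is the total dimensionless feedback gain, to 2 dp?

0.16

Convert to gains: g_alb = 0.19/3.1 = 0.06129; g_ice = 0.294/3.1 = 0.09484.
Total gain g = 0.15613.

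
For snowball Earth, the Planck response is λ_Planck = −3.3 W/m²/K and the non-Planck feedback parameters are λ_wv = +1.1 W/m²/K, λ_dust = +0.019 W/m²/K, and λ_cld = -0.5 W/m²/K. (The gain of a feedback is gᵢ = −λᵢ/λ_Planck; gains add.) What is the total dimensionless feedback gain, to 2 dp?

0.19

Convert to gains: g_wv = 1.1/3.3 = 0.3333; g_dust = 0.019/3.3 = 0.005758; g_cld = -0.5/3.3 = -0.1515.
Total gain g = 0.187558.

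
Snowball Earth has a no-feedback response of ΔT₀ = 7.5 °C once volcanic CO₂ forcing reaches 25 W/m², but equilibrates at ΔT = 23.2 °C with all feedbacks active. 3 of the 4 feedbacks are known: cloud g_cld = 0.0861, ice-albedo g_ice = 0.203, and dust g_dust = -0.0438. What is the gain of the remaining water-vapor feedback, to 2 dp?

Amplification A = ΔT/ΔT₀ = 23.2/7.5 = 3.093.
Total gain g = 1 − 1/A = 1 − 1/3.093 = 0.6767.
Known gains sum to 0.0861 + 0.203 − 0.0438 = 0.2453.
g_wv = 0.6767 − 0.2453 = 0.43.

0.43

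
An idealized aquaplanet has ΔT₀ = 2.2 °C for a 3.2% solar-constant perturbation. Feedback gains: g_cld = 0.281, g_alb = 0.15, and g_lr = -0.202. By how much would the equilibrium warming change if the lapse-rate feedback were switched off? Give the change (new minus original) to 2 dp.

1.01 °C

Original: g = 0.229, ΔT = 2.2/(1−0.229) = 2.8534 °C.
Without lapse-rate: g' = 0.431, ΔT' = 2.2/(1−0.431) = 3.8664 °C.
Change = 3.8664 − 2.8534 = 1.01 °C.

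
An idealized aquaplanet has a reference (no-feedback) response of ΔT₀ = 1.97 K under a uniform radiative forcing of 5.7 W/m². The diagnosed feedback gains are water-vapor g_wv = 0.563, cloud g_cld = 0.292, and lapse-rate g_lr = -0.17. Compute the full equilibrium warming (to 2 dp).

6.25 K

Total gain g = 0.563 + 0.292 − 0.17 = 0.685.
Amplification A = 1/(1 − 0.685) = 3.175.
ΔT = 1.97 × 3.175 = 6.25 K.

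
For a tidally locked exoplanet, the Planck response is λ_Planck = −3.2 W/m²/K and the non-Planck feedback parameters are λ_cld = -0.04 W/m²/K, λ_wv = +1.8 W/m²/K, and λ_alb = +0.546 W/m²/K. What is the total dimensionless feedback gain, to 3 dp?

Convert to gains: g_cld = -0.04/3.2 = -0.0125; g_wv = 1.8/3.2 = 0.5625; g_alb = 0.546/3.2 = 0.1706.
Total gain g = 0.7206.

0.721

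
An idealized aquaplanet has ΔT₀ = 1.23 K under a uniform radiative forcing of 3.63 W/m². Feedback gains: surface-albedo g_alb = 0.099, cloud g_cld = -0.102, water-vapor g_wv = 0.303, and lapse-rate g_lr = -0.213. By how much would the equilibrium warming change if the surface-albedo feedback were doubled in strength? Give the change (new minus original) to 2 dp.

0.16 K

Original: g = 0.087, ΔT = 1.23/(1−0.087) = 1.3472 K.
With doubled surface-albedo: g' = 0.186, ΔT' = 1.23/(1−0.186) = 1.5111 K.
Change = 1.5111 − 1.3472 = 0.16 K.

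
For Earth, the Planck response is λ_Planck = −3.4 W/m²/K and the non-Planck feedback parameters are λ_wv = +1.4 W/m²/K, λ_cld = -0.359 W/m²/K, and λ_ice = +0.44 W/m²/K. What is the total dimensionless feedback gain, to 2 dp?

Convert to gains: g_wv = 1.4/3.4 = 0.4118; g_cld = -0.359/3.4 = -0.1056; g_ice = 0.44/3.4 = 0.1294.
Total gain g = 0.4356.

0.44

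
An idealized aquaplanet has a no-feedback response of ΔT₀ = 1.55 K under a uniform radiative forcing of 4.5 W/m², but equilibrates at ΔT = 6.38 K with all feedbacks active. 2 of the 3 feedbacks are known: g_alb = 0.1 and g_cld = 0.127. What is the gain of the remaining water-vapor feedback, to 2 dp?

0.53

Amplification A = ΔT/ΔT₀ = 6.38/1.55 = 4.116.
Total gain g = 1 − 1/A = 1 − 1/4.116 = 0.757.
Known gains sum to 0.1 + 0.127 = 0.227.
g_wv = 0.757 − 0.227 = 0.53.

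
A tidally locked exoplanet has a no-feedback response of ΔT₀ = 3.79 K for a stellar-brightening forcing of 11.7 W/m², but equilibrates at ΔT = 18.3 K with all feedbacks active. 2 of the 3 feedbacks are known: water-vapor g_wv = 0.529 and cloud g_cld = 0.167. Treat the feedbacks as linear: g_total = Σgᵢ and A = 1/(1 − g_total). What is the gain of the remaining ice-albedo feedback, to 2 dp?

Amplification A = ΔT/ΔT₀ = 18.3/3.79 = 4.828.
Total gain g = 1 − 1/A = 1 − 1/4.828 = 0.7929.
Known gains sum to 0.529 + 0.167 = 0.696.
g_ice = 0.7929 − 0.696 = 0.10.

0.10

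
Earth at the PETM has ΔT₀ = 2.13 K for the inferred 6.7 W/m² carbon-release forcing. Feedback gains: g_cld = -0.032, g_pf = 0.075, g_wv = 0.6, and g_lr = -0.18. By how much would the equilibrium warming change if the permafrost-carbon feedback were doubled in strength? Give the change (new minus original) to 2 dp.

Original: g = 0.463, ΔT = 2.13/(1−0.463) = 3.9665 K.
With doubled permafrost-carbon: g' = 0.538, ΔT' = 2.13/(1−0.538) = 4.6104 K.
Change = 4.6104 − 3.9665 = 0.64 K.

0.64 K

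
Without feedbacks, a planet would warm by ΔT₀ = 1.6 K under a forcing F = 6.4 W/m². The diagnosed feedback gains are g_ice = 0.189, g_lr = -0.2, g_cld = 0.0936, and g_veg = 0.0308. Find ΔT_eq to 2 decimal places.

Total gain g = 0.189 − 0.2 + 0.0936 + 0.0308 = 0.1134.
Amplification A = 1/(1 − 0.1134) = 1.128.
ΔT = 1.6 × 1.128 = 1.80 K.

1.80 K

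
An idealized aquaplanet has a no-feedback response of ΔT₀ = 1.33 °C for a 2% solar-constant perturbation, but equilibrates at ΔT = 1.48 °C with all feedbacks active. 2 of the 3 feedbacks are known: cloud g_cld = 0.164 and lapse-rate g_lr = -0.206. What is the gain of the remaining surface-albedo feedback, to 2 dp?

0.14

Amplification A = ΔT/ΔT₀ = 1.48/1.33 = 1.113.
Total gain g = 1 − 1/A = 1 − 1/1.113 = 0.1015.
Known gains sum to 0.164 − 0.206 = -0.042.
g_alb = 0.1015 + 0.042 = 0.14.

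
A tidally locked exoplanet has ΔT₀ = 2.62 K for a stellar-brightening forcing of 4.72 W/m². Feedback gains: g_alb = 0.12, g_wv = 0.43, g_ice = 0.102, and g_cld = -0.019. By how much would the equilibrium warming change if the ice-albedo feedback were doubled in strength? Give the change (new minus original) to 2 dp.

2.75 K

Original: g = 0.633, ΔT = 2.62/(1−0.633) = 7.1390 K.
With doubled ice-albedo: g' = 0.735, ΔT' = 2.62/(1−0.735) = 9.8868 K.
Change = 9.8868 − 7.1390 = 2.75 K.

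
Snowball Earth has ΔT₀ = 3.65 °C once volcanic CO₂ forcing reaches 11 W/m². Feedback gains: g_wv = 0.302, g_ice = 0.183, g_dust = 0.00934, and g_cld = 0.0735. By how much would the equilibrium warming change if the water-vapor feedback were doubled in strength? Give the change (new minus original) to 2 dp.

Original: g = 0.56784, ΔT = 3.65/(1−0.56784) = 8.4459 °C.
With doubled water-vapor: g' = 0.86984, ΔT' = 3.65/(1−0.86984) = 28.0424 °C.
Change = 28.0424 − 8.4459 = 19.60 °C.

19.60 °C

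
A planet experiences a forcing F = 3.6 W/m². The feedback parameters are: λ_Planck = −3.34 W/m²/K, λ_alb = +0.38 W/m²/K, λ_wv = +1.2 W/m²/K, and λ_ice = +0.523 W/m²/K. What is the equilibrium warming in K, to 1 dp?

2.9 K

Net feedback parameter λ = (−3.34) + (+0.38) + (+1.2) + (+0.523) = -1.237 W/m²/K.
ΔT = −F/λ = −3.6/(-1.237) = 2.9 K.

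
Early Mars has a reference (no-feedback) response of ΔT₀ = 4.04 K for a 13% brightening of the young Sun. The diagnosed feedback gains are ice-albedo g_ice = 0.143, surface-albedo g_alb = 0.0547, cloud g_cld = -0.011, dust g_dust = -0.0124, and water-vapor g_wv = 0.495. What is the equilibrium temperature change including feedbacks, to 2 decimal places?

12.22 K

Total gain g = 0.143 + 0.0547 − 0.011 − 0.0124 + 0.495 = 0.6693.
Amplification A = 1/(1 − 0.6693) = 3.024.
ΔT = 4.04 × 3.024 = 12.22 K.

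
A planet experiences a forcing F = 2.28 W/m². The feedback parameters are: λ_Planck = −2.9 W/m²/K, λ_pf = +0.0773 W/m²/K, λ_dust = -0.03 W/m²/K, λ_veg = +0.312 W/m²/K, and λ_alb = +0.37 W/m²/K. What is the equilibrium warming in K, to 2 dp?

1.05 K

Net feedback parameter λ = (−2.9) + (+0.0773) + (-0.03) + (+0.312) + (+0.37) = -2.1707 W/m²/K.
ΔT = −F/λ = −2.28/(-2.1707) = 1.05 K.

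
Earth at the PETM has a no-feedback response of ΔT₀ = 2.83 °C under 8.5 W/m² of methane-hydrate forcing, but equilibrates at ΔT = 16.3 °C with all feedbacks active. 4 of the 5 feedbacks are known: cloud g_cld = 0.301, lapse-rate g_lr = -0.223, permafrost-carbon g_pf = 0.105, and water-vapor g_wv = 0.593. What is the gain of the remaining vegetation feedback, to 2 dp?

0.05

Amplification A = ΔT/ΔT₀ = 16.3/2.83 = 5.76.
Total gain g = 1 − 1/A = 1 − 1/5.76 = 0.8264.
Known gains sum to 0.301 − 0.223 + 0.105 + 0.593 = 0.776.
g_veg = 0.8264 − 0.776 = 0.05.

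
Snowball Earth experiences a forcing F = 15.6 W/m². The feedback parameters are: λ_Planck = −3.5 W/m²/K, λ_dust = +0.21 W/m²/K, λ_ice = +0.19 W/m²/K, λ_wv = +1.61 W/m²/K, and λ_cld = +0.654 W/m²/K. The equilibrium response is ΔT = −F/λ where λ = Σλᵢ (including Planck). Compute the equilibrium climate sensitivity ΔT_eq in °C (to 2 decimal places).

18.66 °C

Net feedback parameter λ = (−3.5) + (+0.21) + (+0.19) + (+1.61) + (+0.654) = -0.836 W/m²/K.
ΔT = −F/λ = −15.6/(-0.836) = 18.66 °C.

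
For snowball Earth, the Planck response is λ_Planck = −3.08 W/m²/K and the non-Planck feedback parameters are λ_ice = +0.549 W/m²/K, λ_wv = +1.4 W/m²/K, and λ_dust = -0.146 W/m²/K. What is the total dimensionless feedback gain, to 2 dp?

0.59

Convert to gains: g_ice = 0.549/3.08 = 0.1782; g_wv = 1.4/3.08 = 0.4545; g_dust = -0.146/3.08 = -0.0474.
Total gain g = 0.5853.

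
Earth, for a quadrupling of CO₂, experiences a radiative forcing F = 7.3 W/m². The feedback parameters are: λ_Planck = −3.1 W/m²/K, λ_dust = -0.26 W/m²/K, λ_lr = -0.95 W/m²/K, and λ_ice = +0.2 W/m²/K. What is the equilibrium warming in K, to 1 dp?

1.8 K

Net feedback parameter λ = (−3.1) + (-0.26) + (-0.95) + (+0.2) = -4.11 W/m²/K.
ΔT = −F/λ = −7.3/(-4.11) = 1.8 K.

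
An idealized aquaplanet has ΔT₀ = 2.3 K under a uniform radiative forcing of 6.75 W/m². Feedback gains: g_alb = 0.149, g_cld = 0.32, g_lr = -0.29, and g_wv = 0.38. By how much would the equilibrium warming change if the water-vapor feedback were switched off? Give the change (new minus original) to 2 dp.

Original: g = 0.559, ΔT = 2.3/(1−0.559) = 5.2154 K.
Without water-vapor: g' = 0.179, ΔT' = 2.3/(1−0.179) = 2.8015 K.
Change = 2.8015 − 5.2154 = -2.41 K.

-2.41 K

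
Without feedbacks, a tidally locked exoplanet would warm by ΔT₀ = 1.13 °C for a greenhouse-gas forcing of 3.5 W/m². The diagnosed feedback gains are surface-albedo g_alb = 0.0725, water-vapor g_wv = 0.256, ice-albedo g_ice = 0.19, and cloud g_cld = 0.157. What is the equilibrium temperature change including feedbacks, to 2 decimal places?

3.48 °C

Total gain g = 0.0725 + 0.256 + 0.19 + 0.157 = 0.6755.
Amplification A = 1/(1 − 0.6755) = 3.082.
ΔT = 1.13 × 3.082 = 3.48 °C.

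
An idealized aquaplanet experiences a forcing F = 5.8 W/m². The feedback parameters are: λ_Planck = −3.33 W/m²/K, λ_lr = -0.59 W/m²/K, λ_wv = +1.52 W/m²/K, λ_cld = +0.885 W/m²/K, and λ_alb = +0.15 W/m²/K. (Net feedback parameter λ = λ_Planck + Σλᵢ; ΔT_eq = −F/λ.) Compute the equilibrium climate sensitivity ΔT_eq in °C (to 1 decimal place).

Net feedback parameter λ = (−3.33) + (-0.59) + (+1.52) + (+0.885) + (+0.15) = -1.365 W/m²/K.
ΔT = −F/λ = −5.8/(-1.365) = 4.2 °C.

4.2 °C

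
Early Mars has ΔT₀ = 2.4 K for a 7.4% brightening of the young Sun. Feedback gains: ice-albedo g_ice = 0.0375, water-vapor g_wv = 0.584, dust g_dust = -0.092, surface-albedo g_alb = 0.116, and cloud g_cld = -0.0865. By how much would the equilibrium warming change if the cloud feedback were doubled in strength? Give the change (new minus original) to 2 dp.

Original: g = 0.559, ΔT = 2.4/(1−0.559) = 5.4422 K.
With doubled cloud: g' = 0.4725, ΔT' = 2.4/(1−0.4725) = 4.5498 K.
Change = 4.5498 − 5.4422 = -0.89 K.

-0.89 K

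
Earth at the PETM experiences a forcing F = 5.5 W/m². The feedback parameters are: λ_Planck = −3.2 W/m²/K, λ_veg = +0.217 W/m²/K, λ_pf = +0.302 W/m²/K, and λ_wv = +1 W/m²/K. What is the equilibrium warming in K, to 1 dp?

3.3 K

Net feedback parameter λ = (−3.2) + (+0.217) + (+0.302) + (+1) = -1.681 W/m²/K.
ΔT = −F/λ = −5.5/(-1.681) = 3.3 K.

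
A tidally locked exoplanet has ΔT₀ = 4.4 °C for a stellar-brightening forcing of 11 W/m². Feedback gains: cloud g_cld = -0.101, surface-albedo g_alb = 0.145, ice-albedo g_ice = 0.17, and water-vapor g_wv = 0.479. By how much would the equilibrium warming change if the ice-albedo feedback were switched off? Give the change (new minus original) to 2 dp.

Original: g = 0.693, ΔT = 4.4/(1−0.693) = 14.3322 °C.
Without ice-albedo: g' = 0.523, ΔT' = 4.4/(1−0.523) = 9.2243 °C.
Change = 9.2243 − 14.3322 = -5.11 °C.

-5.11 °C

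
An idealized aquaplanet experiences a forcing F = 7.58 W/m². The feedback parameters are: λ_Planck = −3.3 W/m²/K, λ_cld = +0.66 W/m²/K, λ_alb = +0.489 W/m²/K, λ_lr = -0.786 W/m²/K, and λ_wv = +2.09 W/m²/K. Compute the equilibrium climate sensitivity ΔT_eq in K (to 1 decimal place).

8.9 K

Net feedback parameter λ = (−3.3) + (+0.66) + (+0.489) + (-0.786) + (+2.09) = -0.847 W/m²/K.
ΔT = −F/λ = −7.58/(-0.847) = 8.9 K.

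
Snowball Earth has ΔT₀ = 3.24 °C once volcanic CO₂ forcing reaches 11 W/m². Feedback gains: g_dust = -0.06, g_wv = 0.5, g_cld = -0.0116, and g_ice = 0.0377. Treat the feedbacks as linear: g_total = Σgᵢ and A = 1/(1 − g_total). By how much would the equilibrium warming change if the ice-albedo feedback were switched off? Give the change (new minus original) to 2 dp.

-0.40 °C

Original: g = 0.4661, ΔT = 3.24/(1−0.4661) = 6.0686 °C.
Without ice-albedo: g' = 0.4284, ΔT' = 3.24/(1−0.4284) = 5.6683 °C.
Change = 5.6683 − 6.0686 = -0.40 °C.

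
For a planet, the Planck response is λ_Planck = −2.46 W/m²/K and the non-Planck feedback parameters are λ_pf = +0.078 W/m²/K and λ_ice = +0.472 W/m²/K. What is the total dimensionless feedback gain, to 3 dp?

0.224

Convert to gains: g_pf = 0.078/2.46 = 0.03171; g_ice = 0.472/2.46 = 0.1919.
Total gain g = 0.22361.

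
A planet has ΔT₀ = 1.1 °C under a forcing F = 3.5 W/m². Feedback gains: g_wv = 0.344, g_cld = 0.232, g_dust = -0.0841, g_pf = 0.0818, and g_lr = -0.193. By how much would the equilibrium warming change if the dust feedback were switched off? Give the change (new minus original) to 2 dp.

0.28 °C

Original: g = 0.3807, ΔT = 1.1/(1−0.3807) = 1.7762 °C.
Without dust: g' = 0.4648, ΔT' = 1.1/(1−0.4648) = 2.0553 °C.
Change = 2.0553 − 1.7762 = 0.28 °C.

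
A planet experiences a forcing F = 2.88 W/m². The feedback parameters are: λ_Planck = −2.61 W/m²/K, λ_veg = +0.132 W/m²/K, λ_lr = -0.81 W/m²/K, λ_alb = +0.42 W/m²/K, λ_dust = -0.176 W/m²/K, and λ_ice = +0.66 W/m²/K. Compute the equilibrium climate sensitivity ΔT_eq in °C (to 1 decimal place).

1.2 °C

Net feedback parameter λ = (−2.61) + (+0.132) + (-0.81) + (+0.42) + (-0.176) + (+0.66) = -2.384 W/m²/K.
ΔT = −F/λ = −2.88/(-2.384) = 1.2 °C.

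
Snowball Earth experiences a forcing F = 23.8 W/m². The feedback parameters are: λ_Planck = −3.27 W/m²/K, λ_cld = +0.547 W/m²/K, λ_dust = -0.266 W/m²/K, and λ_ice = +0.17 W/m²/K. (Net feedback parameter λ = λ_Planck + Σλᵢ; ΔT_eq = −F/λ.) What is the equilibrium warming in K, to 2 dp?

Net feedback parameter λ = (−3.27) + (+0.547) + (-0.266) + (+0.17) = -2.819 W/m²/K.
ΔT = −F/λ = −23.8/(-2.819) = 8.44 K.

8.44 K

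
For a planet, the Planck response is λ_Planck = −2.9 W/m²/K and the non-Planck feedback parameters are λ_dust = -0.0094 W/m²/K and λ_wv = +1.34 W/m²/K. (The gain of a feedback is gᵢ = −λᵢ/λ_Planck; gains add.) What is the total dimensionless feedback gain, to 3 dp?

0.459

Convert to gains: g_dust = -0.0094/2.9 = -0.003241; g_wv = 1.34/2.9 = 0.4621.
Total gain g = 0.458859.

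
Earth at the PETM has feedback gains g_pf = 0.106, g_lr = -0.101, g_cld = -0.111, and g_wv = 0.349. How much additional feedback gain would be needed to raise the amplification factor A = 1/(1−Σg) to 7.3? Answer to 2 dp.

Current total gain = 0.243.
Target gain for A = 7.3: g* = 1 − 1/7.3 = 0.863.
Additional gain needed = 0.863 − 0.243 = 0.62.

0.62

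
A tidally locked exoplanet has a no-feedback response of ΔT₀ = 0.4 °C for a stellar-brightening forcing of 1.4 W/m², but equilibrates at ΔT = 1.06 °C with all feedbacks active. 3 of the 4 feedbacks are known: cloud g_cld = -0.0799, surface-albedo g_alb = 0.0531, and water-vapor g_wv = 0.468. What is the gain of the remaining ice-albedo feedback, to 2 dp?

Amplification A = ΔT/ΔT₀ = 1.06/0.4 = 2.65.
Total gain g = 1 − 1/A = 1 − 1/2.65 = 0.6226.
Known gains sum to -0.0799 + 0.0531 + 0.468 = 0.4412.
g_ice = 0.6226 − 0.4412 = 0.18.

0.18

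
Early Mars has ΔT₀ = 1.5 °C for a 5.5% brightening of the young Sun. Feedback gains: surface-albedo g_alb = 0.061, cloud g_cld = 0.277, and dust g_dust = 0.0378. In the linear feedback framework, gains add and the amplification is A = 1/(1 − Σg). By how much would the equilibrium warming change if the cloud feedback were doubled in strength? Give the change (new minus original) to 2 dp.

1.92 °C

Original: g = 0.3758, ΔT = 1.5/(1−0.3758) = 2.4031 °C.
With doubled cloud: g' = 0.6528, ΔT' = 1.5/(1−0.6528) = 4.3203 °C.
Change = 4.3203 − 2.4031 = 1.92 °C.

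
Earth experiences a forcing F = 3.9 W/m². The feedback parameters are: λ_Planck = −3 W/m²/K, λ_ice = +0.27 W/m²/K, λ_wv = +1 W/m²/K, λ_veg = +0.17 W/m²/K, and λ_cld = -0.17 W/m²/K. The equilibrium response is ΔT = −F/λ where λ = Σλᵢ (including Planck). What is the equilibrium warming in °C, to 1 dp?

2.3 °C

Net feedback parameter λ = (−3) + (+0.27) + (+1) + (+0.17) + (-0.17) = -1.73 W/m²/K.
ΔT = −F/λ = −3.9/(-1.73) = 2.3 °C.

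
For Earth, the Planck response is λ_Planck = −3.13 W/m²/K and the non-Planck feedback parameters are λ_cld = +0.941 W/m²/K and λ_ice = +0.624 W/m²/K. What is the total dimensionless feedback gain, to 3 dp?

Convert to gains: g_cld = 0.941/3.13 = 0.3006; g_ice = 0.624/3.13 = 0.1994.
Total gain g = 0.5.

0.500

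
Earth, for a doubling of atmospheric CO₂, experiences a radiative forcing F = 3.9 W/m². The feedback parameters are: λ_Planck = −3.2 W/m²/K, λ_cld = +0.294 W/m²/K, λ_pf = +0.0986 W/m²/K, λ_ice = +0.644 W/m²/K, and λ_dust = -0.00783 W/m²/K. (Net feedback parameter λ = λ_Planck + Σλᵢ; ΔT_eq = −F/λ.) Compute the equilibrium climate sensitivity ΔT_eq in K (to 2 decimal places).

1.80 K

Net feedback parameter λ = (−3.2) + (+0.294) + (+0.0986) + (+0.644) + (-0.00783) = -2.17123 W/m²/K.
ΔT = −F/λ = −3.9/(-2.17123) = 1.80 K.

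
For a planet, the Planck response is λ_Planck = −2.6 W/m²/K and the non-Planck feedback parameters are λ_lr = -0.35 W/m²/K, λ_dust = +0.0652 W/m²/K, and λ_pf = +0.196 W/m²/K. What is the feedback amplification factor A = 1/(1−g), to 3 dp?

Convert to gains: g_lr = -0.35/2.6 = -0.1346; g_dust = 0.0652/2.6 = 0.02508; g_pf = 0.196/2.6 = 0.07538.
Total gain g = -0.03414.
A = 1/(1 + 0.03414) = 0.967.

0.967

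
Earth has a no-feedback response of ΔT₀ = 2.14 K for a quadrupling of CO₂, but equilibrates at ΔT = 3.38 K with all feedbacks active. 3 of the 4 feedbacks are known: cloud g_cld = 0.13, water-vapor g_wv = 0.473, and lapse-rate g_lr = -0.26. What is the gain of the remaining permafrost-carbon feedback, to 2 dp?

Amplification A = ΔT/ΔT₀ = 3.38/2.14 = 1.579.
Total gain g = 1 − 1/A = 1 − 1/1.579 = 0.3667.
Known gains sum to 0.13 + 0.473 − 0.26 = 0.343.
g_pf = 0.3667 − 0.343 = 0.02.

0.02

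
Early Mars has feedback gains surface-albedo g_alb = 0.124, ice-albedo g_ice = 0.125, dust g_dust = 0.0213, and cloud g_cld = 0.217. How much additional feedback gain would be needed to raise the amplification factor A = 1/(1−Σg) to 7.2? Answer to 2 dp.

0.37

Current total gain = 0.4873.
Target gain for A = 7.2: g* = 1 − 1/7.2 = 0.8611.
Additional gain needed = 0.8611 − 0.4873 = 0.37.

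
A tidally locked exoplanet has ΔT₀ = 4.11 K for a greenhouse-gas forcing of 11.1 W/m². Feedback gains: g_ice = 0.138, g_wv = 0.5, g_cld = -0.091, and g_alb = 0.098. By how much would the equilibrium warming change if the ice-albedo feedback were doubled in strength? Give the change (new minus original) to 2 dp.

7.36 K

Original: g = 0.645, ΔT = 4.11/(1−0.645) = 11.5775 K.
With doubled ice-albedo: g' = 0.783, ΔT' = 4.11/(1−0.783) = 18.9401 K.
Change = 18.9401 − 11.5775 = 7.36 K.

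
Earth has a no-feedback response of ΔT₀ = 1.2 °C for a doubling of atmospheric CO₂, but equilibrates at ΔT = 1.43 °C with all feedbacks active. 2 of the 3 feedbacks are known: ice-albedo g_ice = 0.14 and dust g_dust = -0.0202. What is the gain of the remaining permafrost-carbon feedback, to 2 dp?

0.04

Amplification A = ΔT/ΔT₀ = 1.43/1.2 = 1.192.
Total gain g = 1 − 1/A = 1 − 1/1.192 = 0.1611.
Known gains sum to 0.14 − 0.0202 = 0.1198.
g_pf = 0.1611 − 0.1198 = 0.04.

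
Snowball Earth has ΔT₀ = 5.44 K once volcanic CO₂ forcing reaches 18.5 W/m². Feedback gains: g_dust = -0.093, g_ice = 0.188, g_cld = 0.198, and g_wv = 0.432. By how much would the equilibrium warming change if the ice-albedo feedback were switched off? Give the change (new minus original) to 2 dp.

-8.03 K

Original: g = 0.725, ΔT = 5.44/(1−0.725) = 19.7818 K.
Without ice-albedo: g' = 0.537, ΔT' = 5.44/(1−0.537) = 11.7495 K.
Change = 11.7495 − 19.7818 = -8.03 K.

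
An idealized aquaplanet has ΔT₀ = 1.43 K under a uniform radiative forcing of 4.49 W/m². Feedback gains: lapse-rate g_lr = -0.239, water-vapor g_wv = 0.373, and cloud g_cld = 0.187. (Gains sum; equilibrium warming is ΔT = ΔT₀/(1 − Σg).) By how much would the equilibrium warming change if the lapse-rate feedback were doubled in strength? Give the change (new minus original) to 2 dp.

-0.55 K

Original: g = 0.321, ΔT = 1.43/(1−0.321) = 2.1060 K.
With doubled lapse-rate: g' = 0.082, ΔT' = 1.43/(1−0.082) = 1.5577 K.
Change = 1.5577 − 2.1060 = -0.55 K.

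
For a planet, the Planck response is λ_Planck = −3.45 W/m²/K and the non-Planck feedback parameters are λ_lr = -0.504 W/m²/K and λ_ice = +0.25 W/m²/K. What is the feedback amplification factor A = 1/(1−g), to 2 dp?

0.93

Convert to gains: g_lr = -0.504/3.45 = -0.1461; g_ice = 0.25/3.45 = 0.07246.
Total gain g = -0.07364.
A = 1/(1 + 0.07364) = 0.93.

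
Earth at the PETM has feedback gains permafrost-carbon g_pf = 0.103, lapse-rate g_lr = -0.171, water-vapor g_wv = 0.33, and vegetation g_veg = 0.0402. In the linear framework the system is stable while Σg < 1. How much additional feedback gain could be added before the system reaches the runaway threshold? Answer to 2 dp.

0.70

Current total gain = 0.103 − 0.171 + 0.33 + 0.0402 = 0.3022.
Margin to runaway = 1 − 0.3022 = 0.70.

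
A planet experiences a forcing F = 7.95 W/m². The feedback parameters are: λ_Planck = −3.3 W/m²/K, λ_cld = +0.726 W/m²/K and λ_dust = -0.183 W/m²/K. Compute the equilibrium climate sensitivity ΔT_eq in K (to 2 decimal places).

2.88 K

Net feedback parameter λ = (−3.3) + (+0.726) + (-0.183) = -2.757 W/m²/K.
ΔT = −F/λ = −7.95/(-2.757) = 2.88 K.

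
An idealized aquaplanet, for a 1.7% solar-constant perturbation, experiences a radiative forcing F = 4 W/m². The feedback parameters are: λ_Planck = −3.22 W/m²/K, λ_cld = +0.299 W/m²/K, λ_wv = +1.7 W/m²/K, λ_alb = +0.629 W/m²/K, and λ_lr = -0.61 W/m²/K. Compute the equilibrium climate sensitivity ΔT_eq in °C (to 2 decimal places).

Net feedback parameter λ = (−3.22) + (+0.299) + (+1.7) + (+0.629) + (-0.61) = -1.202 W/m²/K.
ΔT = −F/λ = −4/(-1.202) = 3.33 °C.

3.33 °C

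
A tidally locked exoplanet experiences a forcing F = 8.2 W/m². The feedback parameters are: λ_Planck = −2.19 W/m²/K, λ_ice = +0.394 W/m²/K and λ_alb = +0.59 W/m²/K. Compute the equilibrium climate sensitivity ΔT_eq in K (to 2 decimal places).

6.80 K

Net feedback parameter λ = (−2.19) + (+0.394) + (+0.59) = -1.206 W/m²/K.
ΔT = −F/λ = −8.2/(-1.206) = 6.80 K.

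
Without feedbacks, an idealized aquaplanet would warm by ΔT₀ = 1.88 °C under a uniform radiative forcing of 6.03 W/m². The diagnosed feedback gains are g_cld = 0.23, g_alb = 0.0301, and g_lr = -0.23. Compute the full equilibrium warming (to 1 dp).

Total gain g = 0.23 + 0.0301 − 0.23 = 0.0301.
Amplification A = 1/(1 − 0.0301) = 1.031.
ΔT = 1.88 × 1.031 = 1.9 °C.

1.9 °C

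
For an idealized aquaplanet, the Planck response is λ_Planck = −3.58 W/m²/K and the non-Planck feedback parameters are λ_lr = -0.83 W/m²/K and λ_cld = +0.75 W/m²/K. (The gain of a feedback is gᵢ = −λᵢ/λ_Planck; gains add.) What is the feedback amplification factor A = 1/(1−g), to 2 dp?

0.98

Convert to gains: g_lr = -0.83/3.58 = -0.2318; g_cld = 0.75/3.58 = 0.2095.
Total gain g = -0.0223.
A = 1/(1 + 0.0223) = 0.98.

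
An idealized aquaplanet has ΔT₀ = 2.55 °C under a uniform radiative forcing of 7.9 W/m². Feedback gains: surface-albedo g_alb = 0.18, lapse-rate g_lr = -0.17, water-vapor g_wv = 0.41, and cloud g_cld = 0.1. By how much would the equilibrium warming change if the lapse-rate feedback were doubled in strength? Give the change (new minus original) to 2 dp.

Original: g = 0.52, ΔT = 2.55/(1−0.52) = 5.3125 °C.
With doubled lapse-rate: g' = 0.35, ΔT' = 2.55/(1−0.35) = 3.9231 °C.
Change = 3.9231 − 5.3125 = -1.39 °C.

-1.39 °C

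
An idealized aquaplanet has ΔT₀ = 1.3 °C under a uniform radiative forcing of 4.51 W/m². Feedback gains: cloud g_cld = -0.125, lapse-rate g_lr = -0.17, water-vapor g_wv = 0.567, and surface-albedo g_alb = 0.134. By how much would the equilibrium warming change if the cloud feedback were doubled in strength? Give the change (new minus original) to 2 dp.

Original: g = 0.406, ΔT = 1.3/(1−0.406) = 2.1886 °C.
With doubled cloud: g' = 0.281, ΔT' = 1.3/(1−0.281) = 1.8081 °C.
Change = 1.8081 − 2.1886 = -0.38 °C.

-0.38 °C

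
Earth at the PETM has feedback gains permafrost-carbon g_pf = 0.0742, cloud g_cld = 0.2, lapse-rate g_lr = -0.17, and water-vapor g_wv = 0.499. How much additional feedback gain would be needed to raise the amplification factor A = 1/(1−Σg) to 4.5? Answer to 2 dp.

Current total gain = 0.6032.
Target gain for A = 4.5: g* = 1 − 1/4.5 = 0.7778.
Additional gain needed = 0.7778 − 0.6032 = 0.17.

0.17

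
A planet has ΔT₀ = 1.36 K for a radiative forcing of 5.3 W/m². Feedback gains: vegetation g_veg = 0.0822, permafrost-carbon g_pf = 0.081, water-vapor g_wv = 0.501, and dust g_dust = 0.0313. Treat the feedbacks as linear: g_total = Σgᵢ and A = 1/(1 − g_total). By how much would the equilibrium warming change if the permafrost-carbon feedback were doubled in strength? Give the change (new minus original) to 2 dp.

Original: g = 0.6955, ΔT = 1.36/(1−0.6955) = 4.4663 K.
With doubled permafrost-carbon: g' = 0.7765, ΔT' = 1.36/(1−0.7765) = 6.0850 K.
Change = 6.0850 − 4.4663 = 1.62 K.

1.62 K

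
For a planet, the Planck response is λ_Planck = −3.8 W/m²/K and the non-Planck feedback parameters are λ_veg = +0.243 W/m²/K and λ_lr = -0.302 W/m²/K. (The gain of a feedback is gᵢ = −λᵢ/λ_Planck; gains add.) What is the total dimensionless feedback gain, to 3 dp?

-0.016

Convert to gains: g_veg = 0.243/3.8 = 0.06395; g_lr = -0.302/3.8 = -0.07947.
Total gain g = -0.01552.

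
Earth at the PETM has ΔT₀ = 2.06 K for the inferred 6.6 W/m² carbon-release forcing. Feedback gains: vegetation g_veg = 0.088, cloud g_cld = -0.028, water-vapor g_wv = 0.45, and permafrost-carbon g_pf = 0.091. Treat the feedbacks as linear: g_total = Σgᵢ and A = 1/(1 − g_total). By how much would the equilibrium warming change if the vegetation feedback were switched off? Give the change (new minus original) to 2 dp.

-0.93 K

Original: g = 0.601, ΔT = 2.06/(1−0.601) = 5.1629 K.
Without vegetation: g' = 0.513, ΔT' = 2.06/(1−0.513) = 4.2300 K.
Change = 4.2300 − 5.1629 = -0.93 K.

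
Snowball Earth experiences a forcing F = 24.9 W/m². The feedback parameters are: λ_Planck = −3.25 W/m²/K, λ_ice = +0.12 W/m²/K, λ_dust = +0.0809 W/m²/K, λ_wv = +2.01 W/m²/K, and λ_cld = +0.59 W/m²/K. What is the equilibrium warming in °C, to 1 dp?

55.4 °C

Net feedback parameter λ = (−3.25) + (+0.12) + (+0.0809) + (+2.01) + (+0.59) = -0.4491 W/m²/K.
ΔT = −F/λ = −24.9/(-0.4491) = 55.4 °C.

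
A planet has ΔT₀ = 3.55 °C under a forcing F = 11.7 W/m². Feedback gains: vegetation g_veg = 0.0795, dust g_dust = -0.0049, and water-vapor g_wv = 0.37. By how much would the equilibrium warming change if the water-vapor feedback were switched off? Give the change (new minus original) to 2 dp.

Original: g = 0.4446, ΔT = 3.55/(1−0.4446) = 6.3918 °C.
Without water-vapor: g' = 0.0746, ΔT' = 3.55/(1−0.0746) = 3.8362 °C.
Change = 3.8362 − 6.3918 = -2.56 °C.

-2.56 °C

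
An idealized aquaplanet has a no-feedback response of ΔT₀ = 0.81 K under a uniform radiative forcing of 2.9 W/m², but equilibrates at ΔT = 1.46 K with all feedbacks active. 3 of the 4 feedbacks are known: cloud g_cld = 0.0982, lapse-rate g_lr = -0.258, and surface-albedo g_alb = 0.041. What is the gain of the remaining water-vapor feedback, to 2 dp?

Amplification A = ΔT/ΔT₀ = 1.46/0.81 = 1.802.
Total gain g = 1 − 1/A = 1 − 1/1.802 = 0.4451.
Known gains sum to 0.0982 − 0.258 + 0.041 = -0.1188.
g_wv = 0.4451 + 0.1188 = 0.56.

0.56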